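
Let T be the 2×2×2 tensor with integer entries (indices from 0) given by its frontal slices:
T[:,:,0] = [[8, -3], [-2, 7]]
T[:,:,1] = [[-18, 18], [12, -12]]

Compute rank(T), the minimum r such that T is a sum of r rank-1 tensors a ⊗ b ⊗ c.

Lower bound: the mode-1 unfolding of T (rows indexed by i, columns by (j,k) = (0,0), (0,1), (1,0), (1,1)) is [[8, -18, -3, 18], [-2, 12, 7, -12]].
There the 2×2 minor on rows i ∈ {0, 1}, columns (j,k) ∈ {(0,0), (0,1)} is det [[8, -18], [-2, 12]] = 60 ≠ 0, so this unfolding has rank ≥ 2; CP rank is at least every unfolding rank, so rank(T) ≥ 2. (Flattening ranks never certify an upper bound on CP rank; for that we must actually write T with 2 rank-1 terms.)
Upper bound — finding two terms. Write S_k = T[:,:,k] for the frontal slices: S₀ = [[8, -3], [-2, 7]], S₁ = [[-18, 18], [12, -12]].
If T = a₁ ⊗ b₁ ⊗ c₁ + a₂ ⊗ b₂ ⊗ c₂ then each S_k = c₁[k]·a₁b₁ᵀ + c₂[k]·a₂b₂ᵀ. S₀ and S₁ are linearly independent, so a₁b₁ᵀ and a₂b₂ᵀ must span the same plane of matrices: they are the rank-1 matrices of the form x·S₀ + y·S₁.
det(x·S₀ + y·S₁) is 50·x² − 150·xy = 50·(x − 3·y)(x), vanishing at (x:y) = (3:1) and (0:1).
M₁ = 3·S₀ + S₁ = [[6, 9], [6, 9]] = 3·[1, 1][2, 3]ᵀ and M₂ = S₁ = [[-18, 18], [12, -12]] = (-6)·[3, -2][1, -1]ᵀ, so take a₁ = [1, 1], b₁ = [2, 3], a₂ = [3, -2], b₂ = [1, -1].
Each slice is an integer combination of E₁ = a₁b₁ᵀ and E₂ = a₂b₂ᵀ: S₀ = E₁ + 2·E₂, S₁ = −6·E₂; reading off coefficients, c₁ = [1, 0] and c₂ = [2, -6].
Hence T = [1, 1] ⊗ [2, 3] ⊗ [1, 0] + [3, -2] ⊗ [1, -1] ⊗ [2, -6], so rank(T) ≤ 2.
These bounds meet, so rank(T) = 2.
Check entry T[0,0,1] = -18: (1)·(2)·(0) + (3)·(1)·(-6) = -18.

2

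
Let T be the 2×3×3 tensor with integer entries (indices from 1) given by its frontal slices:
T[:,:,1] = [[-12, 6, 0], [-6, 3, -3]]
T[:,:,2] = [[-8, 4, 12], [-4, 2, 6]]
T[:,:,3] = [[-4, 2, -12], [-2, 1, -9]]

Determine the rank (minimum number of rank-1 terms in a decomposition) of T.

Lower bound: the mode-1 unfolding of T (rows indexed by i, columns by (j,k) = (1,1), (1,2), (1,3), (2,1), (2,2), (2,3), (3,1), (3,2), (3,3)) is [[-12, -8, -4, 6, 4, 2, 0, 12, -12], [-6, -4, -2, 3, 2, 1, -3, 6, -9]].
There the 2×2 minor on rows i ∈ {1, 2}, columns (j,k) ∈ {(1,1), (3,1)} is det [[-12, 0], [-6, -3]] = 36 ≠ 0, so this unfolding has rank ≥ 2; CP rank is at least every unfolding rank, so rank(T) ≥ 2. (Flattening ranks never certify an upper bound on CP rank; for that we must actually write T with 2 rank-1 terms.)
Upper bound — finding two terms. Write S_k = T[:,:,k] for the frontal slices: S₁ = [[-12, 6, 0], [-6, 3, -3]], S₂ = [[-8, 4, 12], [-4, 2, 6]], S₃ = [[-4, 2, -12], [-2, 1, -9]].
If T = a₁ (x) b₁ (x) c₁ + a₂ (x) b₂ (x) c₂ then each S_k = c₁[k]·a₁b₁ᵀ + c₂[k]·a₂b₂ᵀ. S₁ and S₂ are linearly independent, so a₁b₁ᵀ and a₂b₂ᵀ must span the same plane of matrices: they are the rank-1 matrices of the form x·S₁ + y·S₂.
The 2×2 minor of x·S₁ + y·S₂ on rows {1,2}, columns {1,3} is 36·x² + 24·xy = 12·(3·x + 2·y)(x), vanishing at (x:y) = (2:-3) and (0:1).
M₁ = 2·S₁ − 3·S₂ = [[0, 0, -36], [0, 0, -24]] = (-12)·(3, 2)(0, 0, 1)ᵀ and M₂ = S₂ = [[-8, 4, 12], [-4, 2, 6]] = (-2)·(2, 1)(2, -1, -3)ᵀ, so take a₁ = (3, 2), b₁ = (0, 0, 1), a₂ = (2, 1), b₂ = (2, -1, -3).
Each slice is an integer combination of E₁ = a₁b₁ᵀ and E₂ = a₂b₂ᵀ: S₁ = −6·E₁ − 3·E₂, S₂ = −2·E₂, S₃ = −6·E₁ − E₂; reading off coefficients, c₁ = (-6, 0, -6) and c₂ = (-3, -2, -1).
Hence T = (3, 2) (x) (0, 0, 1) (x) (-6, 0, -6) + (2, 1) (x) (2, -1, -3) (x) (-3, -2, -1), so rank(T) ≤ 2.
These bounds meet, so rank(T) = 2.

2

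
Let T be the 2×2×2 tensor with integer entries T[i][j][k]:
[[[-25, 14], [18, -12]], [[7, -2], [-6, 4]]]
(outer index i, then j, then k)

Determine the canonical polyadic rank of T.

2

Lower bound: in the mode-1 unfolding of T (rows indexed by i, columns by (j,k)) the 2×2 minor on rows i ∈ {0, 1}, columns (j,k) ∈ {(0,0), (0,1)} is det [[-25, 14], [7, -2]] = -48 ≠ 0, so that unfolding has rank ≥ 2 and hence rank(T) ≥ 2 (CP rank is at least every unfolding rank, though it can be larger).
Upper bound: with S_k = T[:,:,k], the two rank-1 terms a₁b₁ᵀ, a₂b₂ᵀ are the rank-1 members of the pencil x·S₀ + y·S₁.
det(x·S₀ + y·S₁) is 24·x² − 64·xy + 32·y² = 8·(3·x − 2·y)(x − 2·y), vanishing at (x:y) = (2:3) and (2:1).
M₁ = 2·S₀ + 3·S₁ = [[-8, 0], [8, 0]] = (-8)·[1, -1][1, 0]ᵀ and M₂ = 2·S₀ + S₁ = [[-36, 24], [12, -8]] = (-4)·[3, -1][3, -2]ᵀ, so take a₁ = [1, -1], b₁ = [1, 0], a₂ = [3, -1], b₂ = [3, -2].
Each slice is an integer combination of E₁ = a₁b₁ᵀ and E₂ = a₂b₂ᵀ: S₀ = 2·E₁ − 3·E₂, S₁ = −4·E₁ + 2·E₂; reading off coefficients, c₁ = [2, -4] and c₂ = [-3, 2].
Hence T = [1, -1] ∘ [1, 0] ∘ [2, -4] + [3, -1] ∘ [3, -2] ∘ [-3, 2], so rank(T) ≤ 2.
These bounds meet, so rank(T) = 2.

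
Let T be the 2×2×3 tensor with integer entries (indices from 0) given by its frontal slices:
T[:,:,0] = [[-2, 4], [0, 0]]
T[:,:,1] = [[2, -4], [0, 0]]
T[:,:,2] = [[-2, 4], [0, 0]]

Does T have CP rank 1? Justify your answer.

Yes

If T = a ⊗ b ⊗ c then every fibre of T is a multiple of the corresponding factor, so read the factors off the fibres through the nonzero entry T[0,0,0] = -2.
The mode-1 fibre T[:,0,0] = [-2, 0] gives a = [1, 0] (primitive direction); the mode-2 fibre T[0,:,0] = [-2, 4] gives b = [1, -2]; then c[k] = T[0,0,k] / (a[0]·b[0]) = [-2, 2, -2] / 1 = [-2, 2, -2].
Expanding [1, 0] ⊗ [1, -2] ⊗ [-2, 2, -2] reproduces all 12 entries of T, so T = [1, 0] ⊗ [1, -2] ⊗ [-2, 2, -2] and rank(T) ≤ 1.
Equivalently every frontal slice T[:,:,k] is c[k] times the rank-1 matrix [1, 0] ⊗ [1, -2]. So T has rank 1 (it is nonzero).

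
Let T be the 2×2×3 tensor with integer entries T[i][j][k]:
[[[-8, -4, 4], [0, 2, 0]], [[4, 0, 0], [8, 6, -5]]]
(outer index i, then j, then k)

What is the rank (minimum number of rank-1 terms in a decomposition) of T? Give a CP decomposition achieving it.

rank(T) = 3

Lower bound: in the mode-3 unfolding of T (rows indexed by k, columns by (i,j)) the 3×3 minor on rows k ∈ {0, 1, 2}, columns (i,j) ∈ {(0,0), (0,1), (1,0)} is det [[-8, 0, 4], [-4, 2, 0], [4, 0, 0]] = -32 ≠ 0, so that unfolding has rank ≥ 3 and hence rank(T) ≥ 3 (CP rank is at least every unfolding rank, though it can be larger).
Upper bound: T is a sum of 3 rank-1 terms, T = (0, 1) ∘ (2, -1) ∘ (-2, -2, 2) + (1, -1) ∘ (2, 1) ∘ (-4, -2, 2) + (2, 1) ∘ (0, 1) ∘ (2, 2, -1) (one valid choice — decompositions are not unique — normalised so each a, b is primitive with positive first nonzero entry; check it by expanding all entries), so rank(T) ≤ 3.
These bounds meet, so rank(T) = 3.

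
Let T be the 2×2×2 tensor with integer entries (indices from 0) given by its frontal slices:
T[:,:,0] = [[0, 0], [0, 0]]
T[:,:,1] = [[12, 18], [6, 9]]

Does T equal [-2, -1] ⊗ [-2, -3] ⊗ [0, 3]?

Reconstruct entrywise from the claimed factors. For example, T[1,1,1] = 9 and Σₗ aₗ[1]bₗ[1]cₗ[1] = (-1)·(-3)·(3) = 9; checking all 8 entries, every one matches. The claim holds.

Yes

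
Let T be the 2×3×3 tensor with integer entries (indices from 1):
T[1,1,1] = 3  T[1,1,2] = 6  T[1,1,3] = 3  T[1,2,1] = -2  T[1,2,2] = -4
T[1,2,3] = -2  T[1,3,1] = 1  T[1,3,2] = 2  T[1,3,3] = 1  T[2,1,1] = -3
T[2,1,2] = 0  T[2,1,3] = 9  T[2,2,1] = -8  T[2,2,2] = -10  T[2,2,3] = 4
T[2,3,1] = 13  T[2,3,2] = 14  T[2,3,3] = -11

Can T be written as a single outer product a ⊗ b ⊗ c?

No

The mode-3 unfolding of T (rows indexed by k, columns by (i,j) = (1,1), (1,2), (1,3), (2,1), (2,2), (2,3)) is [[3, -2, 1, -3, -8, 13], [6, -4, 2, 0, -10, 14], [3, -2, 1, 9, 4, -11]].
There the 2×2 minor on rows k ∈ {1, 2}, columns (i,j) ∈ {(1,1), (2,1)} is det [[3, -3], [6, 0]] = 18 ≠ 0, so this unfolding has rank ≥ 2; CP rank is at least every unfolding rank, so rank(T) ≥ 2.
In particular rank(T) ≥ 2 > 1, so T is not rank-1.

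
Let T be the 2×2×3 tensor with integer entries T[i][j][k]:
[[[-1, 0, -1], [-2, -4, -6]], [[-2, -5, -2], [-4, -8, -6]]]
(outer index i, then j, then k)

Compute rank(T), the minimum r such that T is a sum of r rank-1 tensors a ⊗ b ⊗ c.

Lower bound: the mode-3 unfolding of T (rows indexed by k, columns by (i,j) = (0,0), (0,1), (1,0), (1,1)) is [[-1, -2, -2, -4], [0, -4, -5, -8], [-1, -6, -2, -6]].
There the 3×3 minor on rows k ∈ {0, 1, 2}, columns (i,j) ∈ {(0,0), (0,1), (1,0)} is det [[-1, -2, -2], [0, -4, -5], [-1, -6, -2]] = 20 ≠ 0, so this unfolding has rank ≥ 3; CP rank is at least every unfolding rank, so rank(T) ≥ 3. (Unfolding ranks only ever bound the CP rank from below — rank(T) can be strictly larger than all of them — so the matching upper bound has to come from an explicit 3-term decomposition.)
Upper bound: T is a sum of 3 rank-1 terms, T = (1, 2) ⊗ (1, 2) ⊗ (-1, -2, -1) + (2, -1) ⊗ (1, 0) ⊗ (0, 1, 0) + (2, 1) ⊗ (0, 1) ⊗ (0, 0, -2) (one valid choice — decompositions are not unique — normalised so each a, b is primitive with positive first nonzero entry; check it by expanding all entries), so rank(T) ≤ 3.
These bounds meet, so rank(T) = 3.

3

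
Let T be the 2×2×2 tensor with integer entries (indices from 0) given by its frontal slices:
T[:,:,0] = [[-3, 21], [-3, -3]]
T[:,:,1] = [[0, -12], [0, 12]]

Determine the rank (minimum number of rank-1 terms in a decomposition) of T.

2

Lower bound: the mode-3 unfolding of T (rows indexed by k, columns by (i,j) = (0,0), (0,1), (1,0), (1,1)) is [[-3, 21, -3, -3], [0, -12, 0, 12]].
There the 2×2 minor on rows k ∈ {0, 1}, columns (i,j) ∈ {(0,0), (0,1)} is det [[-3, 21], [0, -12]] = 36 ≠ 0, so this unfolding has rank ≥ 2; CP rank is at least every unfolding rank, so rank(T) ≥ 2. (Flattening ranks never certify an upper bound on CP rank; for that we must actually write T with 2 rank-1 terms.)
Upper bound — finding two terms. Write S_k = T[:,:,k] for the frontal slices: S₀ = [[-3, 21], [-3, -3]], S₁ = [[0, -12], [0, 12]].
If T = a₁ ⊗ b₁ ⊗ c₁ + a₂ ⊗ b₂ ⊗ c₂ then each S_k = c₁[k]·a₁b₁ᵀ + c₂[k]·a₂b₂ᵀ. S₀ and S₁ are linearly independent, so a₁b₁ᵀ and a₂b₂ᵀ must span the same plane of matrices: they are the rank-1 matrices of the form x·S₀ + y·S₁.
det(x·S₀ + y·S₁) is 72·x² − 72·xy = 72·(x − y)(x), vanishing at (x:y) = (1:1) and (0:1).
M₁ = S₀ + S₁ = [[-3, 9], [-3, 9]] = (-3)·[1, 1][1, -3]ᵀ and M₂ = S₁ = [[0, -12], [0, 12]] = (-12)·[1, -1][0, 1]ᵀ, so take a₁ = [1, 1], b₁ = [1, -3], a₂ = [1, -1], b₂ = [0, 1].
Each slice is an integer combination of E₁ = a₁b₁ᵀ and E₂ = a₂b₂ᵀ: S₀ = −3·E₁ + 12·E₂, S₁ = −12·E₂; reading off coefficients, c₁ = [-3, 0] and c₂ = [12, -12].
Hence T = [1, 1] ⊗ [1, -3] ⊗ [-3, 0] + [1, -1] ⊗ [0, 1] ⊗ [12, -12], so rank(T) ≤ 2.
These bounds meet, so rank(T) = 2.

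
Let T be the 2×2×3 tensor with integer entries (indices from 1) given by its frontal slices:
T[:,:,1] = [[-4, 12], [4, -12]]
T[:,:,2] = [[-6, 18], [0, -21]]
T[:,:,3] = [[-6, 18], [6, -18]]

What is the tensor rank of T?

Lower bound: the mode-3 unfolding of T (rows indexed by k, columns by (i,j) = (1,1), (1,2), (2,1), (2,2)) is [[-4, 12, 4, -12], [-6, 18, 0, -21], [-6, 18, 6, -18]].
There the 2×2 minor on rows k ∈ {1, 2}, columns (i,j) ∈ {(1,1), (2,1)} is det [[-4, 4], [-6, 0]] = 24 ≠ 0, so this unfolding has rank ≥ 2; CP rank is at least every unfolding rank, so rank(T) ≥ 2. (This is only a lower bound: in general the CP rank may exceed every unfolding rank, so we still need to exhibit 2 rank-1 terms summing to T.)
Upper bound — finding two terms. Write S_k = T[:,:,k] for the frontal slices: S₁ = [[-4, 12], [4, -12]], S₂ = [[-6, 18], [0, -21]], S₃ = [[-6, 18], [6, -18]].
If T = a₁ ⊗ b₁ ⊗ c₁ + a₂ ⊗ b₂ ⊗ c₂ then each S_k = c₁[k]·a₁b₁ᵀ + c₂[k]·a₂b₂ᵀ. S₁ and S₂ are linearly independent, so a₁b₁ᵀ and a₂b₂ᵀ must span the same plane of matrices: they are the rank-1 matrices of the form x·S₁ + y·S₂.
det(x·S₁ + y·S₂) is 84·xy + 126·y² = 42·(2·x + 3·y)(y), vanishing at (x:y) = (3:-2) and (1:0).
M₁ = 3·S₁ − 2·S₂ = [[0, 0], [12, 6]] = 6·[0, 1][2, 1]ᵀ and M₂ = S₁ = [[-4, 12], [4, -12]] = (-4)·[1, -1][1, -3]ᵀ, so take a₁ = [0, 1], b₁ = [2, 1], a₂ = [1, -1], b₂ = [1, -3].
Each slice is an integer combination of E₁ = a₁b₁ᵀ and E₂ = a₂b₂ᵀ: S₁ = −4·E₂, S₂ = −3·E₁ − 6·E₂, S₃ = −6·E₂; reading off coefficients, c₁ = [0, -3, 0] and c₂ = [-4, -6, -6].
Hence T = [0, 1] ⊗ [2, 1] ⊗ [0, -3, 0] + [1, -1] ⊗ [1, -3] ⊗ [-4, -6, -6], so rank(T) ≤ 2.
These bounds meet, so rank(T) = 2.

2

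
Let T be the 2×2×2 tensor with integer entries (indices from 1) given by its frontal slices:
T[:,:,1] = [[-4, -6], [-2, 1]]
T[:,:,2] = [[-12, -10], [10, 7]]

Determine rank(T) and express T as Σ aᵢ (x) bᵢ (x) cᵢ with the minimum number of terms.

rank(T) = 2

Lower bound: the mode-1 unfolding of T (rows indexed by i, columns by (j,k) = (1,1), (1,2), (2,1), (2,2)) is [[-4, -12, -6, -10], [-2, 10, 1, 7]].
There the 2×2 minor on rows i ∈ {1, 2}, columns (j,k) ∈ {(1,1), (1,2)} is det [[-4, -12], [-2, 10]] = -64 ≠ 0, so this unfolding has rank ≥ 2; CP rank is at least every unfolding rank, so rank(T) ≥ 2. (Unfolding ranks only ever bound the CP rank from below — rank(T) can be strictly larger than all of them — so the matching upper bound has to come from an explicit 2-term decomposition.)
Upper bound — finding two terms. Write S_k = T[:,:,k] for the frontal slices: S₁ = [[-4, -6], [-2, 1]], S₂ = [[-12, -10], [10, 7]].
If T = a₁ (x) b₁ (x) c₁ + a₂ (x) b₂ (x) c₂ then each S_k = c₁[k]·a₁b₁ᵀ + c₂[k]·a₂b₂ᵀ. S₁ and S₂ are linearly independent, so a₁b₁ᵀ and a₂b₂ᵀ must span the same plane of matrices: they are the rank-1 matrices of the form x·S₁ + y·S₂.
det(x·S₁ + y·S₂) is −16·x² + 16·y² = (-16)·(x − y)(x + y), vanishing at (x:y) = (1:1) and (1:-1).
M₁ = S₁ + S₂ = [[-16, -16], [8, 8]] = (-8)·(2, -1)(1, 1)ᵀ and M₂ = S₁ − S₂ = [[8, 4], [-12, -6]] = 2·(2, -3)(2, 1)ᵀ, so take a₁ = (2, -1), b₁ = (1, 1), a₂ = (2, -3), b₂ = (2, 1).
Each slice is an integer combination of E₁ = a₁b₁ᵀ and E₂ = a₂b₂ᵀ: S₁ = −4·E₁ + E₂, S₂ = −4·E₁ − E₂; reading off coefficients, c₁ = (-4, -4) and c₂ = (1, -1).
Hence T = (2, -1) (x) (1, 1) (x) (-4, -4) + (2, -3) (x) (2, 1) (x) (1, -1), so rank(T) ≤ 2.
These bounds meet, so rank(T) = 2.
Check entry T[1,1,2] = -12: (2)·(1)·(-4) + (2)·(2)·(-1) = -12.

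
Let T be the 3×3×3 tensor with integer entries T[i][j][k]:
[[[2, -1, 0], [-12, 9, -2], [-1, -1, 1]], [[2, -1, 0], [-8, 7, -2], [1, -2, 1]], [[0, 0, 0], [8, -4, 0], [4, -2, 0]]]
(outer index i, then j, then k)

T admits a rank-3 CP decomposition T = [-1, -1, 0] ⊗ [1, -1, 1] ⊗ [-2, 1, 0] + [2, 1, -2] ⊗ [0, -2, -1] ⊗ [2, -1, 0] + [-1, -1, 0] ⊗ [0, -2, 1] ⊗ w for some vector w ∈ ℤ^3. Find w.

w = [-1, 2, -1]

Subtract the known terms from T to get the rank-1 residual R = [-1, -1, 0] ⊗ [0, -2, 1] ⊗ w, so R[i,j,k] = a[i]·b[j]·w[k]. Pick indices with nonzero a[0]·b[1] = (-1)·(-2) = 2. Only the fibre through (0,1,·) is needed: R[0,1,:] = T[0,1,:] − Σₗ aₗ[0]bₗ[1]cₗ = [-12, 9, -2] − (-1)·(-1)·[-2, 1, 0] − (2)·(-2)·[2, -1, 0] = [-2, 4, -2]. Then w[k] = R[0,1,k] / 2 for each k, giving w = [-2, 4, -2] / 2 = [-1, 2, -1].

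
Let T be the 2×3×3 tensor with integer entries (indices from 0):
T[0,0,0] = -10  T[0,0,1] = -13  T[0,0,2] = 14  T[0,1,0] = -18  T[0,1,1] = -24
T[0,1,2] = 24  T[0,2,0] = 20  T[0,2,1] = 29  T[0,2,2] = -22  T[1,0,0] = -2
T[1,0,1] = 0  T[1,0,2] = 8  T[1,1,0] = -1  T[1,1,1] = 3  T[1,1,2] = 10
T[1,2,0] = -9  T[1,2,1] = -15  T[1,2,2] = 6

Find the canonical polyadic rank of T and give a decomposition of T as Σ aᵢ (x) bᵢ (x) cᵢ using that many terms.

Lower bound: the mode-3 unfolding of T (rows indexed by k, columns by (i,j) = (0,0), (0,1), (0,2), (1,0), (1,1), (1,2)) is [[-10, -18, 20, -2, -1, -9], [-13, -24, 29, 0, 3, -15], [14, 24, -22, 8, 10, 6]].
There the 2×2 minor on rows k ∈ {0, 1}, columns (i,j) ∈ {(0,0), (0,1)} is det [[-10, -18], [-13, -24]] = 6 ≠ 0, so this unfolding has rank ≥ 2; CP rank is at least every unfolding rank, so rank(T) ≥ 2. (Flattening ranks never certify an upper bound on CP rank; for that we must actually write T with 2 rank-1 terms.)
Upper bound — finding two terms. Write S_k = T[:,:,k] for the frontal slices: S₀ = [[-10, -18, 20], [-2, -1, -9]], S₁ = [[-13, -24, 29], [0, 3, -15]], S₂ = [[14, 24, -22], [8, 10, 6]].
If T = a₁ (x) b₁ (x) c₁ + a₂ (x) b₂ (x) c₂ then each S_k = c₁[k]·a₁b₁ᵀ + c₂[k]·a₂b₂ᵀ. S₀ and S₁ are linearly independent, so a₁b₁ᵀ and a₂b₂ᵀ must span the same plane of matrices: they are the rank-1 matrices of the form x·S₀ + y·S₁.
The 2×2 minor of x·S₀ + y·S₁ on rows {0,1}, columns {0,1} is −26·x² − 65·xy − 39·y² = (-13)·(2·x + 3·y)(x + y), vanishing at (x:y) = (3:-2) and (1:-1).
M₁ = 3·S₀ − 2·S₁ = [[-4, -6, 2], [-6, -9, 3]] = −[2, 3][2, 3, -1]ᵀ and M₂ = S₀ − S₁ = [[3, 6, -9], [-2, -4, 6]] = [3, -2][1, 2, -3]ᵀ, so take a₁ = [2, 3], b₁ = [2, 3, -1], a₂ = [3, -2], b₂ = [1, 2, -3].
Each slice is an integer combination of E₁ = a₁b₁ᵀ and E₂ = a₂b₂ᵀ: S₀ = −E₁ − 2·E₂, S₁ = −E₁ − 3·E₂, S₂ = 2·E₁ + 2·E₂; reading off coefficients, c₁ = [-1, -1, 2] and c₂ = [-2, -3, 2].
Hence T = [2, 3] (x) [2, 3, -1] (x) [-1, -1, 2] + [3, -2] (x) [1, 2, -3] (x) [-2, -3, 2], so rank(T) ≤ 2.
These bounds meet, so rank(T) = 2.
Check entry T[0,0,1] = -13: (2)·(2)·(-1) + (3)·(1)·(-3) = -13.

rank(T) = 2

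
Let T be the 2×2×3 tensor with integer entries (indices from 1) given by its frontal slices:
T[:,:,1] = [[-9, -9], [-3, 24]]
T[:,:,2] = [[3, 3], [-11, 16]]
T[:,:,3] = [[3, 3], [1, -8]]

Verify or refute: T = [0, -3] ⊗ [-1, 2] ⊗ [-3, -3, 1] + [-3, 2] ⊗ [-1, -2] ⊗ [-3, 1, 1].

No

Reconstruct entry (1,2,1) from the claimed factors: Σₗ aₗ[1]bₗ[2]cₗ[1] = (0)·(2)·(-3) + (-3)·(-2)·(-3) = -18, but T[1,2,1] = -9. The claim is false.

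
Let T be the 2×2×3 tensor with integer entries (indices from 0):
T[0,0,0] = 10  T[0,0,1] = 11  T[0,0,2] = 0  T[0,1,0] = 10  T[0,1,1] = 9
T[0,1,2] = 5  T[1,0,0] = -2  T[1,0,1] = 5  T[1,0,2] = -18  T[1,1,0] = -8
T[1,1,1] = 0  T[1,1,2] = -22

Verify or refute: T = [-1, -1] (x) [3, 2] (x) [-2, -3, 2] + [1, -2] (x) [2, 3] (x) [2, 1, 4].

No

Reconstruct entry (0,0,2) from the claimed factors: Σₗ aₗ[0]bₗ[0]cₗ[2] = (-1)·(3)·(2) + (1)·(2)·(4) = 2, but T[0,0,2] = 0. The claim is false.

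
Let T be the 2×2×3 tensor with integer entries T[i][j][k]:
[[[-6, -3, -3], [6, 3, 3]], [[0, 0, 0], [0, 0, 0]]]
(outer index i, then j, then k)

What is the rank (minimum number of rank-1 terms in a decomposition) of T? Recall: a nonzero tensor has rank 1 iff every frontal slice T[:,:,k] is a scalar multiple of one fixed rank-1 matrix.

1

Lower bound: T ≠ 0 (e.g. T[0,0,0] = -6), so rank(T) ≥ 1.
Upper bound: if T = a ⊗ b ⊗ c then every fibre of T is a multiple of the corresponding factor, so read the factors off the fibres through the nonzero entry T[0,0,0] = -6.
The mode-1 fibre T[:,0,0] = [-6, 0] gives a = [1, 0] (primitive direction); the mode-2 fibre T[0,:,0] = [-6, 6] gives b = [1, -1]; then c[k] = T[0,0,k] / (a[0]·b[0]) = [-6, -3, -3] / 1 = [-6, -3, -3].
Expanding [1, 0] ⊗ [1, -1] ⊗ [-6, -3, -3] reproduces all 12 entries of T, so T = [1, 0] ⊗ [1, -1] ⊗ [-6, -3, -3] and rank(T) ≤ 1.
These bounds meet, so rank(T) = 1.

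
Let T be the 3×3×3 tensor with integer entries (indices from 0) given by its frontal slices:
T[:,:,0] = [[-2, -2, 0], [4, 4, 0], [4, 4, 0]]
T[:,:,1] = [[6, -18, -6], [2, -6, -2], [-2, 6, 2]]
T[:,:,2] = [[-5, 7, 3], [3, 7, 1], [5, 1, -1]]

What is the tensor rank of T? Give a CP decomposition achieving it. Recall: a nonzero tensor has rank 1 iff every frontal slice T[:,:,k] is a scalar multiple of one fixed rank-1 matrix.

rank(T) = 2

Lower bound: the mode-1 unfolding of T (rows indexed by i, columns by (j,k) = (0,0), (0,1), (0,2), (1,0), (1,1), (1,2), (2,0), (2,1), (2,2)) is [[-2, 6, -5, -2, -18, 7, 0, -6, 3], [4, 2, 3, 4, -6, 7, 0, -2, 1], [4, -2, 5, 4, 6, 1, 0, 2, -1]].
There the 2×2 minor on rows i ∈ {0, 1}, columns (j,k) ∈ {(0,0), (0,1)} is det [[-2, 6], [4, 2]] = -28 ≠ 0, so this unfolding has rank ≥ 2; CP rank is at least every unfolding rank, so rank(T) ≥ 2. (Unfolding ranks only ever bound the CP rank from below — rank(T) can be strictly larger than all of them — so the matching upper bound has to come from an explicit 2-term decomposition.)
Upper bound — finding two terms. Write S_k = T[:,:,k] for the frontal slices: S₀ = [[-2, -2, 0], [4, 4, 0], [4, 4, 0]], S₁ = [[6, -18, -6], [2, -6, -2], [-2, 6, 2]], S₂ = [[-5, 7, 3], [3, 7, 1], [5, 1, -1]].
If T = a₁ ⊗ b₁ ⊗ c₁ + a₂ ⊗ b₂ ⊗ c₂ then each S_k = c₁[k]·a₁b₁ᵀ + c₂[k]·a₂b₂ᵀ. S₀ and S₁ are linearly independent, so a₁b₁ᵀ and a₂b₂ᵀ must span the same plane of matrices: they are the rank-1 matrices of the form x·S₀ + y·S₁.
The 2×2 minor of x·S₀ + y·S₁ on rows {0,1}, columns {0,1} is 112·xy = 112·(y)(x), vanishing at (x:y) = (1:0) and (0:1).
M₁ = S₀ = [[-2, -2, 0], [4, 4, 0], [4, 4, 0]] = (-2)·[1, -2, -2][1, 1, 0]ᵀ and M₂ = S₁ = [[6, -18, -6], [2, -6, -2], [-2, 6, 2]] = 2·[3, 1, -1][1, -3, -1]ᵀ, so take a₁ = [1, -2, -2], b₁ = [1, 1, 0], a₂ = [3, 1, -1], b₂ = [1, -3, -1].
Each slice is an integer combination of E₁ = a₁b₁ᵀ and E₂ = a₂b₂ᵀ: S₀ = −2·E₁, S₁ = 2·E₂, S₂ = −2·E₁ − E₂; reading off coefficients, c₁ = [-2, 0, -2] and c₂ = [0, 2, -1].
Hence T = [1, -2, -2] ⊗ [1, 1, 0] ⊗ [-2, 0, -2] + [3, 1, -1] ⊗ [1, -3, -1] ⊗ [0, 2, -1], so rank(T) ≤ 2.
These bounds meet, so rank(T) = 2.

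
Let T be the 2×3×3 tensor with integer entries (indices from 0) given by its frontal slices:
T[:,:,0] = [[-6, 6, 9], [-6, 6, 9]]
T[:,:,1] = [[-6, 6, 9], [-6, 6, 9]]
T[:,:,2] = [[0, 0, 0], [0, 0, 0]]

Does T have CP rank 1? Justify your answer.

The mode-1 fibre T[:,0,0] = [-6, -6] gives a = [1, 1] (primitive direction); the mode-2 fibre T[0,:,0] = [-6, 6, 9] gives b = [2, -2, -3]; then c[k] = T[0,0,k] / (a[0]·b[0]) = [-6, -6, 0] / 2 = [-3, -3, 0].
Expanding [1, 1] (x) [2, -2, -3] (x) [-3, -3, 0] reproduces all 18 entries of T, so T = [1, 1] (x) [2, -2, -3] (x) [-3, -3, 0] and rank(T) ≤ 1.
Equivalently every frontal slice T[:,:,k] is c[k] times the rank-1 matrix [1, 1] (x) [2, -2, -3]. So T has rank 1 (it is nonzero).

Yes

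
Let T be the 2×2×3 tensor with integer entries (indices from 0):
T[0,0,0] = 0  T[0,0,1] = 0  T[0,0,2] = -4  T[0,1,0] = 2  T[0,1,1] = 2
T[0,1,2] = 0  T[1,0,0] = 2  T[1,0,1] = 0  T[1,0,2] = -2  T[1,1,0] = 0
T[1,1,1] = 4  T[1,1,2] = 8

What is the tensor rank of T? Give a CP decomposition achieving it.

Lower bound: in the mode-3 unfolding of T (rows indexed by k, columns by (i,j)) the 3×3 minor on rows k ∈ {0, 1, 2}, columns (i,j) ∈ {(0,0), (0,1), (1,0)} is det [[0, 2, 2], [0, 2, 0], [-4, 0, -2]] = 16 ≠ 0, so that unfolding has rank ≥ 3 and hence rank(T) ≥ 3 (CP rank is at least every unfolding rank, though it can be larger).
Upper bound: T is a sum of 3 rank-1 terms, T = (0, 1) ⊗ (1, -2) ⊗ (2, 0, -4) + (1, 2) ⊗ (0, 1) ⊗ (2, 2, 0) + (2, -1) ⊗ (1, 0) ⊗ (0, 0, -2) (one valid choice — decompositions are not unique — normalised so each a, b is primitive with positive first nonzero entry; check it by expanding all entries), so rank(T) ≤ 3.
These bounds meet, so rank(T) = 3.

rank(T) = 3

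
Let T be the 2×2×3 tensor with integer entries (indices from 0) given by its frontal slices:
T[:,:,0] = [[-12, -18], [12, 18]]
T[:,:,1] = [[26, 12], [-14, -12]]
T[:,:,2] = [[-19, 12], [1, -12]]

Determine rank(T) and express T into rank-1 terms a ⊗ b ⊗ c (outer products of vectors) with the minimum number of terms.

Lower bound: the mode-1 unfolding of T (rows indexed by i, columns by (j,k) = (0,0), (0,1), (0,2), (1,0), (1,1), (1,2)) is [[-12, 26, -19, -18, 12, 12], [12, -14, 1, 18, -12, -12]].
There the 2×2 minor on rows i ∈ {0, 1}, columns (j,k) ∈ {(0,0), (0,1)} is det [[-12, 26], [12, -14]] = -144 ≠ 0, so this unfolding has rank ≥ 2; CP rank is at least every unfolding rank, so rank(T) ≥ 2. (Flattening ranks never certify an upper bound on CP rank; for that we must actually write T with 2 rank-1 terms.)
Upper bound — finding two terms. Write S_k = T[:,:,k] for the frontal slices: S₀ = [[-12, -18], [12, 18]], S₁ = [[26, 12], [-14, -12]], S₂ = [[-19, 12], [1, -12]].
If T = a₁ ⊗ b₁ ⊗ c₁ + a₂ ⊗ b₂ ⊗ c₂ then each S_k = c₁[k]·a₁b₁ᵀ + c₂[k]·a₂b₂ᵀ. S₀ and S₁ are linearly independent, so a₁b₁ᵀ and a₂b₂ᵀ must span the same plane of matrices: they are the rank-1 matrices of the form x·S₀ + y·S₁.
det(x·S₀ + y·S₁) is 216·xy − 144·y² = 72·(3·x − 2·y)(y), vanishing at (x:y) = (2:3) and (1:0).
M₁ = 2·S₀ + 3·S₁ = [[54, 0], [-18, 0]] = 18·[3, -1][1, 0]ᵀ and M₂ = S₀ = [[-12, -18], [12, 18]] = (-6)·[1, -1][2, 3]ᵀ, so take a₁ = [3, -1], b₁ = [1, 0], a₂ = [1, -1], b₂ = [2, 3].
Each slice is an integer combination of E₁ = a₁b₁ᵀ and E₂ = a₂b₂ᵀ: S₀ = −6·E₂, S₁ = 6·E₁ + 4·E₂, S₂ = −9·E₁ + 4·E₂; reading off coefficients, c₁ = [0, 6, -9] and c₂ = [-6, 4, 4].
Hence T = [3, -1] ⊗ [1, 0] ⊗ [0, 6, -9] + [1, -1] ⊗ [2, 3] ⊗ [-6, 4, 4], so rank(T) ≤ 2.
These bounds meet, so rank(T) = 2.

rank(T) = 2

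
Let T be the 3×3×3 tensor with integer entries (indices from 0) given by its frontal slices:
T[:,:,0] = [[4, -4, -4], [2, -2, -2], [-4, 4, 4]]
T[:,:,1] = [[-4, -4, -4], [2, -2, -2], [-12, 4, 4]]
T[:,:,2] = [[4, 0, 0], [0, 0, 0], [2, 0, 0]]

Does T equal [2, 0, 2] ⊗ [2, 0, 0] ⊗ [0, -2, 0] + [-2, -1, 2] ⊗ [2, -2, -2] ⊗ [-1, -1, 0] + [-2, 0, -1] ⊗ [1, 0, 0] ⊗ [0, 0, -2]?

Yes

Reconstruct entrywise from the claimed factors. For example, T[1,0,1] = 2 and Σₗ aₗ[1]bₗ[0]cₗ[1] = (0)·(2)·(-2) + (-1)·(2)·(-1) + (0)·(1)·(0) = 2; checking all 27 entries, every one matches. The claim holds.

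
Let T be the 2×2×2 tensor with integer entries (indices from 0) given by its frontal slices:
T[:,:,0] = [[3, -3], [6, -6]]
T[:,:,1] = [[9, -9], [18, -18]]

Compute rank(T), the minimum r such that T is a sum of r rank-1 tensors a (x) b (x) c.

1

Lower bound: T ≠ 0 (e.g. T[0,0,0] = 3), so rank(T) ≥ 1.
Upper bound: if T = a (x) b (x) c then every fibre of T is a multiple of the corresponding factor, so read the factors off the fibres through the nonzero entry T[0,0,0] = 3.
The mode-1 fibre T[:,0,0] = [3, 6] gives a = (1, 2) (primitive direction); the mode-2 fibre T[0,:,0] = [3, -3] gives b = (1, -1); then c[k] = T[0,0,k] / (a[0]·b[0]) = [3, 9] / 1 = (3, 9).
Expanding (1, 2) (x) (1, -1) (x) (3, 9) reproduces all 8 entries of T, so T = (1, 2) (x) (1, -1) (x) (3, 9) and rank(T) ≤ 1.
These bounds meet, so rank(T) = 1.
Check entry T[0,1,1] = -9: (1)·(-1)·(9) = -9.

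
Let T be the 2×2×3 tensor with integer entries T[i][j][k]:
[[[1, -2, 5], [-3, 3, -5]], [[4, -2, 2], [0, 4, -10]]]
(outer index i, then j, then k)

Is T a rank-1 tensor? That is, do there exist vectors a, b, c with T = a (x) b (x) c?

The mode-3 unfolding of T (rows indexed by k, columns by (i,j) = (0,0), (0,1), (1,0), (1,1)) is [[1, -3, 4, 0], [-2, 3, -2, 4], [5, -5, 2, -10]].
There the 3×3 minor on rows k ∈ {0, 1, 2}, columns (i,j) ∈ {(0,0), (0,1), (1,0)} is det [[1, -3, 4], [-2, 3, -2], [5, -5, 2]] = -6 ≠ 0, so this unfolding has rank ≥ 3; CP rank is at least every unfolding rank, so rank(T) ≥ 3.
In particular rank(T) ≥ 3 > 1, so T is not rank-1.

No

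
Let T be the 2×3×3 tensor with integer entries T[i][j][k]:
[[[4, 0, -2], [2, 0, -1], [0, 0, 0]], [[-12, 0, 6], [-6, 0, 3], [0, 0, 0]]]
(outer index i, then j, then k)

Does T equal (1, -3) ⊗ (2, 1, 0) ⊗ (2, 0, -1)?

Yes

Reconstruct entrywise from the claimed factors. For example, T[0,2,0] = 0 and Σₗ aₗ[0]bₗ[2]cₗ[0] = (1)·(0)·(2) = 0; checking all 18 entries, every one matches. The claim holds.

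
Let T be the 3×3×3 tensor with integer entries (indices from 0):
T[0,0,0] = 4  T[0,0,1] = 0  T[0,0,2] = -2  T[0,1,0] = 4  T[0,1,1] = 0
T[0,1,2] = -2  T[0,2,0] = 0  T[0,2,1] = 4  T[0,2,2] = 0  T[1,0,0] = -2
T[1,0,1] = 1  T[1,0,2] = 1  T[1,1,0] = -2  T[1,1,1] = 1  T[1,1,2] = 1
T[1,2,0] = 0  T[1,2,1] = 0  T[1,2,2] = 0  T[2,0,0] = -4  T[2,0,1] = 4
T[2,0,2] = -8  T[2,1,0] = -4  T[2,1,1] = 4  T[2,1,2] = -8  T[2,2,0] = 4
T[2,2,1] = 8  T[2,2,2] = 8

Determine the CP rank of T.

3

Lower bound: the mode-3 unfolding of T (rows indexed by k, columns by (i,j) = (0,0), (0,1), (0,2), (1,0), (1,1), (1,2), (2,0), (2,1), (2,2)) is [[4, 4, 0, -2, -2, 0, -4, -4, 4], [0, 0, 4, 1, 1, 0, 4, 4, 8], [-2, -2, 0, 1, 1, 0, -8, -8, 8]].
There the 3×3 minor on rows k ∈ {0, 1, 2}, columns (i,j) ∈ {(0,0), (0,2), (2,0)} is det [[4, 0, -4], [0, 4, 4], [-2, 0, -8]] = -160 ≠ 0, so this unfolding has rank ≥ 3; CP rank is at least every unfolding rank, so rank(T) ≥ 3. (This is only a lower bound: in general the CP rank may exceed every unfolding rank, so we still need to exhibit 3 rank-1 terms summing to T.)
Upper bound: T is a sum of 3 rank-1 terms, T = [0, 0, 1] ⊗ [1, 1, -1] ⊗ [-4, 0, -8] + [1, 0, 2] ⊗ [1, 1, 2] ⊗ [0, 2, 0] + [2, -1, 0] ⊗ [1, 1, 0] ⊗ [2, -1, -1] (one valid choice — decompositions are not unique — normalised so each a, b is primitive with positive first nonzero entry; check it by expanding all entries), so rank(T) ≤ 3.
These bounds meet, so rank(T) = 3.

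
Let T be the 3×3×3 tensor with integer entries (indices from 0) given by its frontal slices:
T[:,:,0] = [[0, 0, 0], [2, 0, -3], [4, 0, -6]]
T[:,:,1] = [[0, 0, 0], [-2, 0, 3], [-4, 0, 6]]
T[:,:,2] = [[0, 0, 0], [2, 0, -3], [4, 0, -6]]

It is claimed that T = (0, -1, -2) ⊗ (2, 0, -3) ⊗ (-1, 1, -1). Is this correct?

Yes

Reconstruct entrywise from the claimed factors. For example, T[1,2,1] = 3 and Σₗ aₗ[1]bₗ[2]cₗ[1] = (-1)·(-3)·(1) = 3; checking all 27 entries, every one matches. The claim holds.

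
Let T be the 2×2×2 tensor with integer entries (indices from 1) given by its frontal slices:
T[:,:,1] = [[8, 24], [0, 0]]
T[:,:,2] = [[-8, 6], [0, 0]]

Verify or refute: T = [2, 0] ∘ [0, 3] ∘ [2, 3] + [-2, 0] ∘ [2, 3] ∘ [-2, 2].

Reconstruct entrywise from the claimed factors. For example, T[2,2,2] = 0 and Σₗ aₗ[2]bₗ[2]cₗ[2] = (0)·(3)·(3) + (0)·(3)·(2) = 0; checking all 8 entries, every one matches. The claim holds.

Yes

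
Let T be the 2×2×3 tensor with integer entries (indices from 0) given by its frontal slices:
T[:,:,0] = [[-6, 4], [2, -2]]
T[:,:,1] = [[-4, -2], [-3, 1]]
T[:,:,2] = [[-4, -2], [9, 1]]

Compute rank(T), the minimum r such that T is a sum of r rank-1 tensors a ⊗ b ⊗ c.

3

Lower bound: the mode-3 unfolding of T (rows indexed by k, columns by (i,j) = (0,0), (0,1), (1,0), (1,1)) is [[-6, 4, 2, -2], [-4, -2, -3, 1], [-4, -2, 9, 1]].
There the 3×3 minor on rows k ∈ {0, 1, 2}, columns (i,j) ∈ {(0,0), (0,1), (1,0)} is det [[-6, 4, 2], [-4, -2, -3], [-4, -2, 9]] = 336 ≠ 0, so this unfolding has rank ≥ 3; CP rank is at least every unfolding rank, so rank(T) ≥ 3. (Flattening ranks never certify an upper bound on CP rank; for that we must actually write T with 3 rank-1 terms.)
Upper bound: T is a sum of 3 rank-1 terms, T = [1, -1] ⊗ [1, 0] ⊗ [-8, 0, -4] + [1, 2] ⊗ [1, 0] ⊗ [-2, -2, 2] + [2, -1] ⊗ [1, 1] ⊗ [2, -1, -1] (one valid choice — decompositions are not unique — normalised so each a, b is primitive with positive first nonzero entry; check it by expanding all entries), so rank(T) ≤ 3.
These bounds meet, so rank(T) = 3.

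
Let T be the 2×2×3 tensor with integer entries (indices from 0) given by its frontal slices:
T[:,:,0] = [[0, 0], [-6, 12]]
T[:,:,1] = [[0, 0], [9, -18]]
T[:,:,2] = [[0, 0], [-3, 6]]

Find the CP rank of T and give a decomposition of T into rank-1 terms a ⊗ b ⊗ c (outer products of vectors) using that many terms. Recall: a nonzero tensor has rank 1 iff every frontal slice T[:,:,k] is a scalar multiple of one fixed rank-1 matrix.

Lower bound: T ≠ 0 (e.g. T[1,0,0] = -6), so rank(T) ≥ 1.
Upper bound: the mode-1 fibre T[:,0,0] = [0, -6] gives a = [0, 1] (primitive direction); the mode-2 fibre T[1,:,0] = [-6, 12] gives b = [1, -2]; then c[k] = T[1,0,k] / (a[1]·b[0]) = [-6, 9, -3] / 1 = [-6, 9, -3].
Expanding [0, 1] ⊗ [1, -2] ⊗ [-6, 9, -3] reproduces all 12 entries of T, so T = [0, 1] ⊗ [1, -2] ⊗ [-6, 9, -3] and rank(T) ≤ 1.
These bounds meet, so rank(T) = 1.

rank(T) = 1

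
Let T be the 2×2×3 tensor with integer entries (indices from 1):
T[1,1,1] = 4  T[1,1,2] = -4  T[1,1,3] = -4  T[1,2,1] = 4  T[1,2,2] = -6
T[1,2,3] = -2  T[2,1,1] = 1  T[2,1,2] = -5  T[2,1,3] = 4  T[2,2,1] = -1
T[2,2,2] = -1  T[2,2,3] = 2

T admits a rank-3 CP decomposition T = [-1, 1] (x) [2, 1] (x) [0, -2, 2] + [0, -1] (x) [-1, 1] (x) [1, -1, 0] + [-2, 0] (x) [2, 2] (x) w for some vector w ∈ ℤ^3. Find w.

w = [-1, 2, 0]

Subtract the known terms from T to get the rank-1 residual R = [-2, 0] (x) [2, 2] (x) w, so R[i,j,k] = a[i]·b[j]·w[k]. Pick indices with nonzero a[1]·b[1] = (-2)·(2) = -4. Only the fibre through (1,1,·) is needed: R[1,1,:] = T[1,1,:] − Σₗ aₗ[1]bₗ[1]cₗ = [4, -4, -4] − (-1)·(2)·[0, -2, 2] − (0)·(-1)·[1, -1, 0] = [4, -8, 0]. Then w[k] = R[1,1,k] / -4 for each k, giving w = [4, -8, 0] / -4 = [-1, 2, 0].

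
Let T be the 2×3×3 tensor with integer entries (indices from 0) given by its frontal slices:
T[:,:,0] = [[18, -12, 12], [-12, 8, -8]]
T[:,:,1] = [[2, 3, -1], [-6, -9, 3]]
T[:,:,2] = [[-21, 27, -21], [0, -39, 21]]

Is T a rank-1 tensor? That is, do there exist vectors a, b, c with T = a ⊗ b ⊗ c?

The mode-1 unfolding of T (rows indexed by i, columns by (j,k) = (0,0), (0,1), (0,2), (1,0), (1,1), (1,2), (2,0), (2,1), (2,2)) is [[18, 2, -21, -12, 3, 27, 12, -1, -21], [-12, -6, 0, 8, -9, -39, -8, 3, 21]].
There the 2×2 minor on rows i ∈ {0, 1}, columns (j,k) ∈ {(0,0), (0,1)} is det [[18, 2], [-12, -6]] = -84 ≠ 0, so this unfolding has rank ≥ 2; CP rank is at least every unfolding rank, so rank(T) ≥ 2.
In particular rank(T) ≥ 2 > 1, so T is not rank-1.

No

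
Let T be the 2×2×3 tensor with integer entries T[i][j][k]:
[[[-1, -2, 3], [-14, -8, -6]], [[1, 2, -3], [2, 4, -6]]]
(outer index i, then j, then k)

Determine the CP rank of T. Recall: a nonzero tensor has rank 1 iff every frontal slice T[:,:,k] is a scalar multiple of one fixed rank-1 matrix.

2

Lower bound: the mode-2 unfolding of T (rows indexed by j, columns by (i,k) = (0,0), (0,1), (0,2), (1,0), (1,1), (1,2)) is [[-1, -2, 3, 1, 2, -3], [-14, -8, -6, 2, 4, -6]].
There the 2×2 minor on rows j ∈ {0, 1}, columns (i,k) ∈ {(0,0), (0,1)} is det [[-1, -2], [-14, -8]] = -20 ≠ 0, so this unfolding has rank ≥ 2; CP rank is at least every unfolding rank, so rank(T) ≥ 2. (Unfolding ranks only ever bound the CP rank from below — rank(T) can be strictly larger than all of them — so the matching upper bound has to come from an explicit 2-term decomposition.)
Upper bound — finding two terms. Write S_k = T[:,:,k] for the frontal slices: S₀ = [[-1, -14], [1, 2]], S₁ = [[-2, -8], [2, 4]], S₂ = [[3, -6], [-3, -6]].
If T = a₁ ∘ b₁ ∘ c₁ + a₂ ∘ b₂ ∘ c₂ then each S_k = c₁[k]·a₁b₁ᵀ + c₂[k]·a₂b₂ᵀ. S₀ and S₁ are linearly independent, so a₁b₁ᵀ and a₂b₂ᵀ must span the same plane of matrices: they are the rank-1 matrices of the form x·S₀ + y·S₁.
det(x·S₀ + y·S₁) is 12·x² + 28·xy + 8·y² = 4·(x + 2·y)(3·x + y), vanishing at (x:y) = (2:-1) and (1:-3).
M₁ = 2·S₀ − S₁ = [[0, -20], [0, 0]] = (-20)·[1, 0][0, 1]ᵀ and M₂ = S₀ − 3·S₁ = [[5, 10], [-5, -10]] = 5·[1, -1][1, 2]ᵀ, so take a₁ = [1, 0], b₁ = [0, 1], a₂ = [1, -1], b₂ = [1, 2].
Each slice is an integer combination of E₁ = a₁b₁ᵀ and E₂ = a₂b₂ᵀ: S₀ = −12·E₁ − E₂, S₁ = −4·E₁ − 2·E₂, S₂ = −12·E₁ + 3·E₂; reading off coefficients, c₁ = [-12, -4, -12] and c₂ = [-1, -2, 3].
Hence T = [1, 0] ∘ [0, 1] ∘ [-12, -4, -12] + [1, -1] ∘ [1, 2] ∘ [-1, -2, 3], so rank(T) ≤ 2.
These bounds meet, so rank(T) = 2.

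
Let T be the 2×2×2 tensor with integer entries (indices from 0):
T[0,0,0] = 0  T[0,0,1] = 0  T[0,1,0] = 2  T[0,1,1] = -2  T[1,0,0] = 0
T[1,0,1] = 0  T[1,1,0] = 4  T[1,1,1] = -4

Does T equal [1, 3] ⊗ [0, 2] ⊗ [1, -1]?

Reconstruct entry (1,1,0) from the claimed factors: Σₗ aₗ[1]bₗ[1]cₗ[0] = (3)·(2)·(1) = 6, but T[1,1,0] = 4. The claim is false.

No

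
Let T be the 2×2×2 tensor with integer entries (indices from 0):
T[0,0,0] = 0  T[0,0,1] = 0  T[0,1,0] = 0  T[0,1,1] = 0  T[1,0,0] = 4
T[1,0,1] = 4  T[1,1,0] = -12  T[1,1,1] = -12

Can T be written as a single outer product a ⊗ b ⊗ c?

Yes

The mode-1 fibre T[:,0,0] = [0, 4] gives a = (0, 1) (primitive direction); the mode-2 fibre T[1,:,0] = [4, -12] gives b = (1, -3); then c[k] = T[1,0,k] / (a[1]·b[0]) = [4, 4] / 1 = (4, 4).
Expanding (0, 1) ⊗ (1, -3) ⊗ (4, 4) reproduces all 8 entries of T, so T = (0, 1) ⊗ (1, -3) ⊗ (4, 4) and rank(T) ≤ 1.
Equivalently every frontal slice T[:,:,k] is c[k] times the rank-1 matrix (0, 1) ⊗ (1, -3). So T has rank 1 (it is nonzero).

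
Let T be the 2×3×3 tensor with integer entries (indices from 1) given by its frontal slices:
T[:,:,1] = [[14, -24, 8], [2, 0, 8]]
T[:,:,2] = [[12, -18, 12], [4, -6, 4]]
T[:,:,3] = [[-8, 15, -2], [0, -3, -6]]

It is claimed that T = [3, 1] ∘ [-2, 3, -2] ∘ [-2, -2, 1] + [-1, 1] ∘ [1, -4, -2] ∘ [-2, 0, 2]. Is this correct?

Reconstruct entry (1,2,1) from the claimed factors: Σₗ aₗ[1]bₗ[2]cₗ[1] = (3)·(3)·(-2) + (-1)·(-4)·(-2) = -26, but T[1,2,1] = -24. The claim is false.

No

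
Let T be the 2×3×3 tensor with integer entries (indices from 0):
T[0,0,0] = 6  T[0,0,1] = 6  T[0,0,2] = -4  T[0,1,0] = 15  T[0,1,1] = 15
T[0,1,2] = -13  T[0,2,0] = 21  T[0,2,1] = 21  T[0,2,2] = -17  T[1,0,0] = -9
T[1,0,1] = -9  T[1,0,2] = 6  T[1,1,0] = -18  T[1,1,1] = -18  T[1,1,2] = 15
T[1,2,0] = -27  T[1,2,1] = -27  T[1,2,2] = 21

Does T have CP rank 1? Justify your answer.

No

The mode-1 unfolding of T (rows indexed by i, columns by (j,k) = (0,0), (0,1), (0,2), (1,0), (1,1), (1,2), (2,0), (2,1), (2,2)) is [[6, 6, -4, 15, 15, -13, 21, 21, -17], [-9, -9, 6, -18, -18, 15, -27, -27, 21]].
There the 2×2 minor on rows i ∈ {0, 1}, columns (j,k) ∈ {(0,0), (1,0)} is det [[6, 15], [-9, -18]] = 27 ≠ 0, so this unfolding has rank ≥ 2; CP rank is at least every unfolding rank, so rank(T) ≥ 2.
In particular rank(T) ≥ 2 > 1, so T is not rank-1.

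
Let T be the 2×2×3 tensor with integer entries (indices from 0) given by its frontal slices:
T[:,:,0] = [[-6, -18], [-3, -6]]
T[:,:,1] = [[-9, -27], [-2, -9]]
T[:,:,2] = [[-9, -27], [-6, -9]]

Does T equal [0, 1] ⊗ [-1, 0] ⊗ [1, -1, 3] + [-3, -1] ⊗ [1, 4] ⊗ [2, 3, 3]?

Reconstruct entry (0,1,0) from the claimed factors: Σₗ aₗ[0]bₗ[1]cₗ[0] = (0)·(0)·(1) + (-3)·(4)·(2) = -24, but T[0,1,0] = -18. The claim is false.

No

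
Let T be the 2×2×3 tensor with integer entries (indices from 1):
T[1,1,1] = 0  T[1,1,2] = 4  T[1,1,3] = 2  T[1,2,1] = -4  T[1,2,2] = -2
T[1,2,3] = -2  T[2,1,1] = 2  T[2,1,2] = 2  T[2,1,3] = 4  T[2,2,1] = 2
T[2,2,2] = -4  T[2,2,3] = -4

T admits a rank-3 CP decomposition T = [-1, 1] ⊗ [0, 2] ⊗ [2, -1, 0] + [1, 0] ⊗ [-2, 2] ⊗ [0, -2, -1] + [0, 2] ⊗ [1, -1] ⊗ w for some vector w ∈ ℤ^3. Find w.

Subtract the known terms from T to get the rank-1 residual R = [0, 2] ⊗ [1, -1] ⊗ w, so R[i,j,k] = a[i]·b[j]·w[k]. Pick indices with nonzero a[2]·b[1] = (2)·(1) = 2. Only the fibre through (2,1,·) is needed: R[2,1,:] = T[2,1,:] − Σₗ aₗ[2]bₗ[1]cₗ = [2, 2, 4] − (1)·(0)·[2, -1, 0] − (0)·(-2)·[0, -2, -1] = [2, 2, 4]. Then w[k] = R[2,1,k] / 2 for each k, giving w = [2, 2, 4] / 2 = [1, 1, 2].

w = [1, 1, 2]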